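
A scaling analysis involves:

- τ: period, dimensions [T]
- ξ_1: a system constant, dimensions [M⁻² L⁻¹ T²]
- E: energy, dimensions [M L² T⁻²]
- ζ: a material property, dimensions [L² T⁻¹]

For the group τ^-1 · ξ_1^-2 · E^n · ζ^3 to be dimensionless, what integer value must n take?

-4

Balance the M exponent: (1)·n from E, plus −(0) − 2·(-2) + 3·(0) = 4 from the rest, must sum to zero.
n + 4 = 0, so n = -4.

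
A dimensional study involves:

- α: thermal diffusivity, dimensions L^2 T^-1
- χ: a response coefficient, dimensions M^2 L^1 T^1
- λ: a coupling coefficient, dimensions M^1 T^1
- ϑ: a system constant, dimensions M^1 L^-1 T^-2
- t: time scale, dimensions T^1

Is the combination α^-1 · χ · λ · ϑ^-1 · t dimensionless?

no

Sum the exponent of each base dimension across the product:
  M: −[α]_M + [χ]_M + [λ]_M − [ϑ]_M + [t]_M = −(0) + (2) + (1) − (1) + (0) = 2
  L: −[α]_L + [χ]_L + [λ]_L − [ϑ]_L + [t]_L = −(2) + (1) + (0) − (-1) + (0) = 0
  T: −[α]_T + [χ]_T + [λ]_T − [ϑ]_T + [t]_T = −(-1) + (1) + (1) − (-2) + (1) = 6
Net dimensions [M² T⁶] ≠ [1] — not dimensionless.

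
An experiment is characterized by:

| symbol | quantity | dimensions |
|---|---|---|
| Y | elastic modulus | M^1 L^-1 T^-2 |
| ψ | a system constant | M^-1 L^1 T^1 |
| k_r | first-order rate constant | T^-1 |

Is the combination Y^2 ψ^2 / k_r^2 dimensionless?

yes

Sum the exponent of each base dimension across the product:
  M: 2·[Y]_M + 2·[ψ]_M − 2·[k_r]_M = 2·(1) + 2·(-1) − 2·(0) = 0
  L: 2·[Y]_L + 2·[ψ]_L − 2·[k_r]_L = 2·(-1) + 2·(1) − 2·(0) = 0
  T: 2·[Y]_T + 2·[ψ]_T − 2·[k_r]_T = 2·(-2) + 2·(1) − 2·(-1) = 0
All base exponents vanish — dimensionless.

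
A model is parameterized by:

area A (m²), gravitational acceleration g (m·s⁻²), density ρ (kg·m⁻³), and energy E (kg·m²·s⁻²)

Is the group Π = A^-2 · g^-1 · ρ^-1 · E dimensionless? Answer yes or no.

yes

Sum the exponent of each base dimension across the product:
  M: −2·[A]_M − [g]_M − [ρ]_M + [E]_M = −2·(0) − (0) − (1) + (1) = 0
  L: −2·[A]_L − [g]_L − [ρ]_L + [E]_L = −2·(2) − (1) − (-3) + (2) = 0
  T: −2·[A]_T − [g]_T − [ρ]_T + [E]_T = −2·(0) − (-2) − (0) + (-2) = 0
  I: −2·[A]_I − [g]_I − [ρ]_I + [E]_I = −2·(0) − (0) − (0) + (0) = 0
All base exponents vanish — dimensionless.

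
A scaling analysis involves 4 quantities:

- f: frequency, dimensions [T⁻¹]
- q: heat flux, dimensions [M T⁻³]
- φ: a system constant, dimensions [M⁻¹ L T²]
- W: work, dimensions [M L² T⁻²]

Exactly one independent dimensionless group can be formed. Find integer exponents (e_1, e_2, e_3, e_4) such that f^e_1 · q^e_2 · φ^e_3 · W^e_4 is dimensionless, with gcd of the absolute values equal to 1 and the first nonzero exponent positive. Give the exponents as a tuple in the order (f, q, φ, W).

(3, -3, -2, 1)

M: e_1·(0) + e_2·(1) + e_3·(-1) + e_4·(1) = 0
L: e_1·(0) + e_2·(0) + e_3·(1) + e_4·(2) = 0
T: e_1·(-1) + e_2·(-3) + e_3·(2) + e_4·(-2) = 0
Solving this homogeneous linear system for the smallest-integer solution (first nonzero entry positive) gives (3, -3, -2, 1).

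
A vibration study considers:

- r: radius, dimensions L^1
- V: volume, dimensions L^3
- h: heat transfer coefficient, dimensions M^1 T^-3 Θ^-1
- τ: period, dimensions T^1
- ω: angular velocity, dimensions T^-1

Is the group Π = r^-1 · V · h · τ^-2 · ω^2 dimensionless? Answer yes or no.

no

Sum the exponent of each base dimension across the product:
  M: −[r]_M + [V]_M + [h]_M − 2·[τ]_M + 2·[ω]_M = −(0) + (0) + (1) − 2·(0) + 2·(0) = 1
  L: −[r]_L + [V]_L + [h]_L − 2·[τ]_L + 2·[ω]_L = −(1) + (3) + (0) − 2·(0) + 2·(0) = 2
  T: −[r]_T + [V]_T + [h]_T − 2·[τ]_T + 2·[ω]_T = −(0) + (0) + (-3) − 2·(1) + 2·(-1) = -7
  Θ: −[r]_Θ + [V]_Θ + [h]_Θ − 2·[τ]_Θ + 2·[ω]_Θ = −(0) + (0) + (-1) − 2·(0) + 2·(0) = -1
Net dimensions [M L² T⁻⁷ Θ⁻¹] ≠ [1] — not dimensionless.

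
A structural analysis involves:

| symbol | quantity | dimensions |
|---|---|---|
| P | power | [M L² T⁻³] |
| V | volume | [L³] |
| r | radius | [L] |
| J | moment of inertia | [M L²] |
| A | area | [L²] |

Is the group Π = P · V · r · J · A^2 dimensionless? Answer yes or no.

Sum the exponent of each base dimension across the product:
  M: [P]_M + [V]_M + [r]_M + [J]_M + 2·[A]_M = (1) + (0) + (0) + (1) + 2·(0) = 2
  L: [P]_L + [V]_L + [r]_L + [J]_L + 2·[A]_L = (2) + (3) + (1) + (2) + 2·(2) = 12
  T: [P]_T + [V]_T + [r]_T + [J]_T + 2·[A]_T = (-3) + (0) + (0) + (0) + 2·(0) = -3
Net dimensions [M² L¹² T⁻³] ≠ [1] — not dimensionless.

no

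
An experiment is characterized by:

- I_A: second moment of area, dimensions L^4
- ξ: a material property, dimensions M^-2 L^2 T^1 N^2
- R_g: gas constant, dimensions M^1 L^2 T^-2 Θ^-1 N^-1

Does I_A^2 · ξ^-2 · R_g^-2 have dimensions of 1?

Sum the exponent of each base dimension across the product:
  M: 2·[I_A]_M − 2·[ξ]_M − 2·[R_g]_M = 2·(0) − 2·(-2) − 2·(1) = 2
  L: 2·[I_A]_L − 2·[ξ]_L − 2·[R_g]_L = 2·(4) − 2·(2) − 2·(2) = 0
  T: 2·[I_A]_T − 2·[ξ]_T − 2·[R_g]_T = 2·(0) − 2·(1) − 2·(-2) = 2
  Θ: 2·[I_A]_Θ − 2·[ξ]_Θ − 2·[R_g]_Θ = 2·(0) − 2·(0) − 2·(-1) = 2
  N: 2·[I_A]_N − 2·[ξ]_N − 2·[R_g]_N = 2·(0) − 2·(2) − 2·(-1) = -2
Net dimensions [M² T² Θ² N⁻²] ≠ [1] — not dimensionless.

no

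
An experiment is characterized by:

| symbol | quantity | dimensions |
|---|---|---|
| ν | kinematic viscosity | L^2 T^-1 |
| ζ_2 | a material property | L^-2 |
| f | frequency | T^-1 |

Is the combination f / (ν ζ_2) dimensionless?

Sum the exponent of each base dimension across the product:
  L: −[ν]_L − [ζ_2]_L + [f]_L = −(2) − (-2) + (0) = 0
  T: −[ν]_T − [ζ_2]_T + [f]_T = −(-1) − (0) + (-1) = 0
All base exponents vanish — dimensionless.

yes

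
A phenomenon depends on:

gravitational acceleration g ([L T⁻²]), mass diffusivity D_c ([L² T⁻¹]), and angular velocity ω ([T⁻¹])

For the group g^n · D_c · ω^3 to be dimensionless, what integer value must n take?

Balance the L exponent: (1)·n from g, plus (2) + 3·(0) = 2 from the rest, must sum to zero.
n + 2 = 0, so n = -2.

-2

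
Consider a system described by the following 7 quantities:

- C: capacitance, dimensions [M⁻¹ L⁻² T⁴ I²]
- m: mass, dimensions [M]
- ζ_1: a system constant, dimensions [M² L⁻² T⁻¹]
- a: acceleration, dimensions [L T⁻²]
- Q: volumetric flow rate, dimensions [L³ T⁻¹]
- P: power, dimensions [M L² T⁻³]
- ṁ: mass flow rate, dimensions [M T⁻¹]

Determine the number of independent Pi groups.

There are 7 variables and 4 base dimensions (M, L, T, I).
The dimension matrix has rank 4.
Independent dimensionless groups: 7 − 4 = 3.

3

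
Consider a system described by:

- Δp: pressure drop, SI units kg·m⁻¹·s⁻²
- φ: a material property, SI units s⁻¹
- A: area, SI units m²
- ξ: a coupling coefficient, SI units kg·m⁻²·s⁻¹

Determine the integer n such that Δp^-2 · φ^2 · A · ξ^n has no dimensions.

Balance the M exponent: (1)·n from ξ, plus −2·(1) + 2·(0) + (0) = -2 from the rest, must sum to zero.
n − 2 = 0, so n = 2.

2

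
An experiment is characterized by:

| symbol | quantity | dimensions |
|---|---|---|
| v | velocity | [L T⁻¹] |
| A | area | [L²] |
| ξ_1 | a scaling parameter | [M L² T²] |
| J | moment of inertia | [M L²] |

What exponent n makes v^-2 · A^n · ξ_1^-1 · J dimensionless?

Balance the L exponent: (2)·n from A, plus −2·(1) − (2) + (2) = -2 from the rest, must sum to zero.
2n − 2 = 0, so n = 1.

1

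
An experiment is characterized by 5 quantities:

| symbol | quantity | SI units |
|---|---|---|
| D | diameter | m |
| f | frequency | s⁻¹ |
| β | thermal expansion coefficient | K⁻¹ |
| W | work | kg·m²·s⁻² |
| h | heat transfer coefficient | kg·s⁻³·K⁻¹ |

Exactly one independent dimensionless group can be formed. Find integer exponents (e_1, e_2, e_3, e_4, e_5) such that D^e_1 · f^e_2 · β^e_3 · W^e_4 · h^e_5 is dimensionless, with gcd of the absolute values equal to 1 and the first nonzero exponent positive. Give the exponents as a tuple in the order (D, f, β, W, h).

(2, -1, -1, -1, 1)

M: e_1·(0) + e_2·(0) + e_3·(0) + e_4·(1) + e_5·(1) = 0
L: e_1·(1) + e_2·(0) + e_3·(0) + e_4·(2) + e_5·(0) = 0
T: e_1·(0) + e_2·(-1) + e_3·(0) + e_4·(-2) + e_5·(-3) = 0
Θ: e_1·(0) + e_2·(0) + e_3·(-1) + e_4·(0) + e_5·(-1) = 0
Solving this homogeneous linear system for the smallest-integer solution (first nonzero entry positive) gives (2, -1, -1, -1, 1).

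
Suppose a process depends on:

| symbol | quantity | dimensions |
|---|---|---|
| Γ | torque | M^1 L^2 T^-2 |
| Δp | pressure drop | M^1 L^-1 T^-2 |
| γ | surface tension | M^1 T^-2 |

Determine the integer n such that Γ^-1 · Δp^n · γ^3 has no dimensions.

Balance the M exponent: (1)·n from Δp, plus −(1) + 3·(1) = 2 from the rest, must sum to zero.
n + 2 = 0, so n = -2.

-2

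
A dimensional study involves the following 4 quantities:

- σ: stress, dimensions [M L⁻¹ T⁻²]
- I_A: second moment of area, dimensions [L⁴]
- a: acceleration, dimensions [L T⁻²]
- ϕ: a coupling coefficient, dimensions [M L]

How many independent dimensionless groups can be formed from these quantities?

There are 4 variables and 3 base dimensions (M, L, T).
The dimension matrix has rank 3.
Independent dimensionless groups: 4 − 3 = 1.

1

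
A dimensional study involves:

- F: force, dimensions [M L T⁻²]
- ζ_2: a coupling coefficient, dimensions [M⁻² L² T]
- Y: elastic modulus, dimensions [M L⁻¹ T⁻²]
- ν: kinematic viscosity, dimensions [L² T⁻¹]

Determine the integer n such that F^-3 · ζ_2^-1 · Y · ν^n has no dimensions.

Balance the L exponent: (2)·n from ν, plus −3·(1) − (2) + (-1) = -6 from the rest, must sum to zero.
2n − 6 = 0, so n = 3.

3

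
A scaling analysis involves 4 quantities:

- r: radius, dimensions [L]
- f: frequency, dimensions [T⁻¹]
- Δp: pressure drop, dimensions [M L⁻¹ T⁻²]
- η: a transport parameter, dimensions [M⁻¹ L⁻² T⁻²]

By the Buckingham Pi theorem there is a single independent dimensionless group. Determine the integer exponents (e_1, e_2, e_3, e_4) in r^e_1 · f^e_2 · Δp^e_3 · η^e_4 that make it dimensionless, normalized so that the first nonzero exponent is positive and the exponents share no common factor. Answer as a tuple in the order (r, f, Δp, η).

(3, -4, 1, 1)

M: e_1·(0) + e_2·(0) + e_3·(1) + e_4·(-1) = 0
L: e_1·(1) + e_2·(0) + e_3·(-1) + e_4·(-2) = 0
T: e_1·(0) + e_2·(-1) + e_3·(-2) + e_4·(-2) = 0
Solving this homogeneous linear system for the smallest-integer solution (first nonzero entry positive) gives (3, -4, 1, 1).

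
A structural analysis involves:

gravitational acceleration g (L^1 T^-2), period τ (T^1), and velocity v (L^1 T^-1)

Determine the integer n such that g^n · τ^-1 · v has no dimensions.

Balance the L exponent: (1)·n from g, plus −(0) + (1) = 1 from the rest, must sum to zero.
n + 1 = 0, so n = -1.

-1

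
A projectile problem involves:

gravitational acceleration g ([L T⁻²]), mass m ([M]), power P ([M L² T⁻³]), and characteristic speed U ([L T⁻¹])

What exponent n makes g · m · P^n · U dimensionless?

Balance the M exponent: (1)·n from P, plus (0) + (1) + (0) = 1 from the rest, must sum to zero.
n + 1 = 0, so n = -1.

-1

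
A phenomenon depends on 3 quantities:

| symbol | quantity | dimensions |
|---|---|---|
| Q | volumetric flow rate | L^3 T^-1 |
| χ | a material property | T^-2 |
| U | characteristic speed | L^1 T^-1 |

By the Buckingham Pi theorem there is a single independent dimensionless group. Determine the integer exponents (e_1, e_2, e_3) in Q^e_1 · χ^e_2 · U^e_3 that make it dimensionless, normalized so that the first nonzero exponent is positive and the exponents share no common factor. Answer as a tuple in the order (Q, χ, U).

L: e_1·(3) + e_2·(0) + e_3·(1) = 0
T: e_1·(-1) + e_2·(-2) + e_3·(-1) = 0
Solving this homogeneous linear system for the smallest-integer solution (first nonzero entry positive) gives (1, 1, -3).

(1, 1, -3)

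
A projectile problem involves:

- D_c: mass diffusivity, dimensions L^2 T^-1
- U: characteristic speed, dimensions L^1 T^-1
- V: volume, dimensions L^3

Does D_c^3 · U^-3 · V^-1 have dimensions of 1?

Sum the exponent of each base dimension across the product:
  M: 3·[D_c]_M − 3·[U]_M − [V]_M = 3·(0) − 3·(0) − (0) = 0
  L: 3·[D_c]_L − 3·[U]_L − [V]_L = 3·(2) − 3·(1) − (3) = 0
  T: 3·[D_c]_T − 3·[U]_T − [V]_T = 3·(-1) − 3·(-1) − (0) = 0
All base exponents vanish — dimensionless.

yes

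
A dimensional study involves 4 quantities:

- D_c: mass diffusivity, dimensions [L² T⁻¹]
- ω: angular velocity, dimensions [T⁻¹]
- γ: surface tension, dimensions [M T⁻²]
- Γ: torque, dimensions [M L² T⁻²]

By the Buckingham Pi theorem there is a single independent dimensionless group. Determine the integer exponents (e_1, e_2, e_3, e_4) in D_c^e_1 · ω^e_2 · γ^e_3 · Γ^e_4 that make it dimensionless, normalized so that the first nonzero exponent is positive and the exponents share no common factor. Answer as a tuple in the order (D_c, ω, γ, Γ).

(1, -1, 1, -1)

M: e_1·(0) + e_2·(0) + e_3·(1) + e_4·(1) = 0
L: e_1·(2) + e_2·(0) + e_3·(0) + e_4·(2) = 0
T: e_1·(-1) + e_2·(-1) + e_3·(-2) + e_4·(-2) = 0
Solving this homogeneous linear system for the smallest-integer solution (first nonzero entry positive) gives (1, -1, 1, -1).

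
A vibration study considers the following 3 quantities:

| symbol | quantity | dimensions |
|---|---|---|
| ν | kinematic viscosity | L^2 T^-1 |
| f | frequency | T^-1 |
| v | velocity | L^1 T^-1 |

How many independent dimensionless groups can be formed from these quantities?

There are 3 variables and 2 base dimensions (L, T).
The dimension matrix has rank 2.
Independent dimensionless groups: 3 − 2 = 1.

1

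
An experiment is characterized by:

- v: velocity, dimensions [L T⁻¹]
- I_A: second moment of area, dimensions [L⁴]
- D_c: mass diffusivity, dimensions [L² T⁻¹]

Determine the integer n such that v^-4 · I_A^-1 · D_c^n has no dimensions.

Balance the L exponent: (2)·n from D_c, plus −4·(1) − (4) = -8 from the rest, must sum to zero.
2n − 8 = 0, so n = 4.

4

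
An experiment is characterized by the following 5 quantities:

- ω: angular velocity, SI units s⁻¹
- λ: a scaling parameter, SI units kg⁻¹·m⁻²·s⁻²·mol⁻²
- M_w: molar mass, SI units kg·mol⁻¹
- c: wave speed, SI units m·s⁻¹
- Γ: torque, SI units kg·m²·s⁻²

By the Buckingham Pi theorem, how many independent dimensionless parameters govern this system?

1

There are 5 variables and 4 base dimensions (M, L, T, N).
The dimension matrix has rank 4.
Independent dimensionless groups: 5 − 4 = 1.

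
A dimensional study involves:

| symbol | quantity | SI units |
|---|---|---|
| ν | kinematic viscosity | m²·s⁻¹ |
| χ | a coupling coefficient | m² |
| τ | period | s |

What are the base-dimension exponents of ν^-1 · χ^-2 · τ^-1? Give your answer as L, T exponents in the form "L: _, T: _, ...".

Collect each base-dimension exponent across the product:
  L: −(2) − 2·(2) − (0) = -6
  T: −(-1) − 2·(0) − (1) = 0
So the dimensions are [L⁻⁶].

L: -6, T: 0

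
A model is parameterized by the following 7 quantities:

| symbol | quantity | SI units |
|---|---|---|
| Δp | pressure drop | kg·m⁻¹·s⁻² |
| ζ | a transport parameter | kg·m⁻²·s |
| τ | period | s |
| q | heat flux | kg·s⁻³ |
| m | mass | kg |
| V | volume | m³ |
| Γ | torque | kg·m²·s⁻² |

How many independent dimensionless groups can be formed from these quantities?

4

There are 7 variables and 3 base dimensions (M, L, T).
The dimension matrix has rank 3.
Independent dimensionless groups: 7 − 3 = 4.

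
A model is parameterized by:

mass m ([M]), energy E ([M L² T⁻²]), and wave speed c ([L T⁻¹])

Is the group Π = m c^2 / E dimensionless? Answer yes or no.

Sum the exponent of each base dimension across the product:
  M: [m]_M − [E]_M + 2·[c]_M = (1) − (1) + 2·(0) = 0
  L: [m]_L − [E]_L + 2·[c]_L = (0) − (2) + 2·(1) = 0
  T: [m]_T − [E]_T + 2·[c]_T = (0) − (-2) + 2·(-1) = 0
All base exponents vanish — dimensionless.

yes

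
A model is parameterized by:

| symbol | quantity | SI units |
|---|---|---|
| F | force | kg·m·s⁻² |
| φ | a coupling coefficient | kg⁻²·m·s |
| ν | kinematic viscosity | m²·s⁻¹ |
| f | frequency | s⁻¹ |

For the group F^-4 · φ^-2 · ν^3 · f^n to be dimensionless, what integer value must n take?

3

Balance the T exponent: (-1)·n from f, plus −4·(-2) − 2·(1) + 3·(-1) = 3 from the rest, must sum to zero.
−n + 3 = 0, so n = 3.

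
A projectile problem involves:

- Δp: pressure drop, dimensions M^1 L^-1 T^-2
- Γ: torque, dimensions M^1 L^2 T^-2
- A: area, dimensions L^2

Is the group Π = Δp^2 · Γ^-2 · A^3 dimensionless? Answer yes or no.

yes

Sum the exponent of each base dimension across the product:
  M: 2·[Δp]_M − 2·[Γ]_M + 3·[A]_M = 2·(1) − 2·(1) + 3·(0) = 0
  L: 2·[Δp]_L − 2·[Γ]_L + 3·[A]_L = 2·(-1) − 2·(2) + 3·(2) = 0
  T: 2·[Δp]_T − 2·[Γ]_T + 3·[A]_T = 2·(-2) − 2·(-2) + 3·(0) = 0
All base exponents vanish — dimensionless.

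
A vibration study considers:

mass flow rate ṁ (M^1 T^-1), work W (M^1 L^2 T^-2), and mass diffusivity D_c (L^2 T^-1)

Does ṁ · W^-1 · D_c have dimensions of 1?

Sum the exponent of each base dimension across the product:
  M: [ṁ]_M − [W]_M + [D_c]_M = (1) − (1) + (0) = 0
  L: [ṁ]_L − [W]_L + [D_c]_L = (0) − (2) + (2) = 0
  T: [ṁ]_T − [W]_T + [D_c]_T = (-1) − (-2) + (-1) = 0
All base exponents vanish — dimensionless.

yes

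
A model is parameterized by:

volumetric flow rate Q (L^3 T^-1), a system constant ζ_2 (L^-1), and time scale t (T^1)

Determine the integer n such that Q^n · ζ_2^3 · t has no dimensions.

Balance the L exponent: (3)·n from Q, plus 3·(-1) + (0) = -3 from the rest, must sum to zero.
3n − 3 = 0, so n = 1.

1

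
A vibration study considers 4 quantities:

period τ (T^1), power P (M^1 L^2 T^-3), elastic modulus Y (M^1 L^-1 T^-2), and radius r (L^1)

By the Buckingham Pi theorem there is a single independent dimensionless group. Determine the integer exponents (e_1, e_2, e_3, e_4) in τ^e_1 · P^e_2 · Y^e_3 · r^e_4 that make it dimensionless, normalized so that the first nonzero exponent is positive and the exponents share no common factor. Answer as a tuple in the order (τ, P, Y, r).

(1, 1, -1, -3)

M: e_1·(0) + e_2·(1) + e_3·(1) + e_4·(0) = 0
L: e_1·(0) + e_2·(2) + e_3·(-1) + e_4·(1) = 0
T: e_1·(1) + e_2·(-3) + e_3·(-2) + e_4·(0) = 0
Solving this homogeneous linear system for the smallest-integer solution (first nonzero entry positive) gives (1, 1, -1, -3).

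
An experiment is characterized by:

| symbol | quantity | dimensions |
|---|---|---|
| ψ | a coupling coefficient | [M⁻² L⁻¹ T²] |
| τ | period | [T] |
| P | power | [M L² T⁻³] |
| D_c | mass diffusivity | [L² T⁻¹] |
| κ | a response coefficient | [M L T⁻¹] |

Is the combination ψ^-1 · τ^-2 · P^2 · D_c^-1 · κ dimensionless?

no

Sum the exponent of each base dimension across the product:
  M: −[ψ]_M − 2·[τ]_M + 2·[P]_M − [D_c]_M + [κ]_M = −(-2) − 2·(0) + 2·(1) − (0) + (1) = 5
  L: −[ψ]_L − 2·[τ]_L + 2·[P]_L − [D_c]_L + [κ]_L = −(-1) − 2·(0) + 2·(2) − (2) + (1) = 4
  T: −[ψ]_T − 2·[τ]_T + 2·[P]_T − [D_c]_T + [κ]_T = −(2) − 2·(1) + 2·(-3) − (-1) + (-1) = -10
Net dimensions [M⁵ L⁴ T⁻¹⁰] ≠ [1] — not dimensionless.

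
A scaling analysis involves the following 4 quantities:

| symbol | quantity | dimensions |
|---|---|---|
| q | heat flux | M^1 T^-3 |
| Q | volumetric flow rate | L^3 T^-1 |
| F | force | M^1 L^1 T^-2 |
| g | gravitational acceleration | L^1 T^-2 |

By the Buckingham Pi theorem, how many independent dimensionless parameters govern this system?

There are 4 variables and 3 base dimensions (M, L, T).
The dimension matrix has rank 3.
Independent dimensionless groups: 4 − 3 = 1.

1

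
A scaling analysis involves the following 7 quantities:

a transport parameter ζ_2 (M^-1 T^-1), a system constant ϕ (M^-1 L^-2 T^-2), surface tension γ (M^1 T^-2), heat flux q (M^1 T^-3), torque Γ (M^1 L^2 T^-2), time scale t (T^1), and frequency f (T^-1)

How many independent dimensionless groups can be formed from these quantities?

There are 7 variables and 3 base dimensions (M, L, T).
The dimension matrix has rank 3.
Independent dimensionless groups: 7 − 3 = 4.

4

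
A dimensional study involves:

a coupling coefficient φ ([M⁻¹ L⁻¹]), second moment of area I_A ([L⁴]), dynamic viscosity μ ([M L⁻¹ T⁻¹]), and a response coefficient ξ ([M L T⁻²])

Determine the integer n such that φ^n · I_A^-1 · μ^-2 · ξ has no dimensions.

-1

Balance the M exponent: (-1)·n from φ, plus −(0) − 2·(1) + (1) = -1 from the rest, must sum to zero.
−n − 1 = 0, so n = -1.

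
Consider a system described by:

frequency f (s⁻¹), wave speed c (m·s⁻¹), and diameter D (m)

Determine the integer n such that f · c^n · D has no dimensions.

-1

Balance the L exponent: (1)·n from c, plus (0) + (1) = 1 from the rest, must sum to zero.
n + 1 = 0, so n = -1.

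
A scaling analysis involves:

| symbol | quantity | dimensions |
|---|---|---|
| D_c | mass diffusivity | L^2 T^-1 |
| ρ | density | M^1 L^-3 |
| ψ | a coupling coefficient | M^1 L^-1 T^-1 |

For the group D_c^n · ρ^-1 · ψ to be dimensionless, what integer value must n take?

Balance the L exponent: (2)·n from D_c, plus −(-3) + (-1) = 2 from the rest, must sum to zero.
2n + 2 = 0, so n = -1.

-1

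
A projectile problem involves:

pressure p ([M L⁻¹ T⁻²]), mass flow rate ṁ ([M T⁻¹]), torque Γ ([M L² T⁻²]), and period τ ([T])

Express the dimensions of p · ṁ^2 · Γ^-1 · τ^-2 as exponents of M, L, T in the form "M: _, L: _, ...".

M: 2, L: -3, T: -4

Collect each base-dimension exponent across the product:
  M: (1) + 2·(1) − (1) − 2·(0) = 2
  L: (-1) + 2·(0) − (2) − 2·(0) = -3
  T: (-2) + 2·(-1) − (-2) − 2·(1) = -4
So the dimensions are [M² L⁻³ T⁻⁴].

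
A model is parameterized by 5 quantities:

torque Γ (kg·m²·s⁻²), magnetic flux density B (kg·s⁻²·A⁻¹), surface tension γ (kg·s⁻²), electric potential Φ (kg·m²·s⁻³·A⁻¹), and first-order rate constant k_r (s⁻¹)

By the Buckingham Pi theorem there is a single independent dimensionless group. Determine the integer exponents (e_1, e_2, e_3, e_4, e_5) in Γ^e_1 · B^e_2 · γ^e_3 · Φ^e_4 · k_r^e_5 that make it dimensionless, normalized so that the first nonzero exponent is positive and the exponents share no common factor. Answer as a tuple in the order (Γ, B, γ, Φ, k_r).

(1, 1, -1, -1, 1)

M: e_1·(1) + e_2·(1) + e_3·(1) + e_4·(1) + e_5·(0) = 0
L: e_1·(2) + e_2·(0) + e_3·(0) + e_4·(2) + e_5·(0) = 0
T: e_1·(-2) + e_2·(-2) + e_3·(-2) + e_4·(-3) + e_5·(-1) = 0
I: e_1·(0) + e_2·(-1) + e_3·(0) + e_4·(-1) + e_5·(0) = 0
Solving this homogeneous linear system for the smallest-integer solution (first nonzero entry positive) gives (1, 1, -1, -1, 1).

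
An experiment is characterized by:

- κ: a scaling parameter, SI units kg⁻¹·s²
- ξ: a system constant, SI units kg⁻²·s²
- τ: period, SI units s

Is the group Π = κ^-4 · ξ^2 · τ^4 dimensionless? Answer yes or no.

yes

Sum the exponent of each base dimension across the product:
  M: −4·[κ]_M + 2·[ξ]_M + 4·[τ]_M = −4·(-1) + 2·(-2) + 4·(0) = 0
  L: −4·[κ]_L + 2·[ξ]_L + 4·[τ]_L = −4·(0) + 2·(0) + 4·(0) = 0
  T: −4·[κ]_T + 2·[ξ]_T + 4·[τ]_T = −4·(2) + 2·(2) + 4·(1) = 0
All base exponents vanish — dimensionless.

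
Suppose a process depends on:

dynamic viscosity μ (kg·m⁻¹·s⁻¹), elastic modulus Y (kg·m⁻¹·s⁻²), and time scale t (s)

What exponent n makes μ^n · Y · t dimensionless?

-1

Balance the M exponent: (1)·n from μ, plus (1) + (0) = 1 from the rest, must sum to zero.
n + 1 = 0, so n = -1.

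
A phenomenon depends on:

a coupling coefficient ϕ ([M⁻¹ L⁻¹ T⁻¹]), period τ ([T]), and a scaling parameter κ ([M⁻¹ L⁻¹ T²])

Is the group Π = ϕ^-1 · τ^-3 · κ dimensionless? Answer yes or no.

yes

Sum the exponent of each base dimension across the product:
  M: −[ϕ]_M − 3·[τ]_M + [κ]_M = −(-1) − 3·(0) + (-1) = 0
  L: −[ϕ]_L − 3·[τ]_L + [κ]_L = −(-1) − 3·(0) + (-1) = 0
  T: −[ϕ]_T − 3·[τ]_T + [κ]_T = −(-1) − 3·(1) + (2) = 0
All base exponents vanish — dimensionless.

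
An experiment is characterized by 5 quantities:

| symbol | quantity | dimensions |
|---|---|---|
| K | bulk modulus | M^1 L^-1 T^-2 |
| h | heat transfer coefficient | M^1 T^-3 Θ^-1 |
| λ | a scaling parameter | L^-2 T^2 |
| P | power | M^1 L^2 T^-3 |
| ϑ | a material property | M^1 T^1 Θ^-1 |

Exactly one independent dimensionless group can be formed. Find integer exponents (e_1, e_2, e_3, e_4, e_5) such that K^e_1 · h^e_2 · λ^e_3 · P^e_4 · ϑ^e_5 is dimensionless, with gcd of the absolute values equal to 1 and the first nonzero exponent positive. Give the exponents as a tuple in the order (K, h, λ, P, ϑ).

M: e_1·(1) + e_2·(1) + e_3·(0) + e_4·(1) + e_5·(1) = 0
L: e_1·(-1) + e_2·(0) + e_3·(-2) + e_4·(2) + e_5·(0) = 0
T: e_1·(-2) + e_2·(-3) + e_3·(2) + e_4·(-3) + e_5·(1) = 0
Θ: e_1·(0) + e_2·(-1) + e_3·(0) + e_4·(0) + e_5·(-1) = 0
Solving this homogeneous linear system for the smallest-integer solution (first nonzero entry positive) gives (2, -1, -3, -2, 1).

(2, -1, -3, -2, 1)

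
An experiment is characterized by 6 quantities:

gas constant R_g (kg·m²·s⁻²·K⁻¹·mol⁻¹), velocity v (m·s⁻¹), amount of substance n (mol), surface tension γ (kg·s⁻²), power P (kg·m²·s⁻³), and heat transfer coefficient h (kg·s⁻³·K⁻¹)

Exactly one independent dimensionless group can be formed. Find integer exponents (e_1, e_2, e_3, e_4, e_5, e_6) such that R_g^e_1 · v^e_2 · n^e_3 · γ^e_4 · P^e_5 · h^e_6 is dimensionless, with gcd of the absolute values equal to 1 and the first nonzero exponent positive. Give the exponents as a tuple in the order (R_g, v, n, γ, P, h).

(1, 4, 1, 3, -3, -1)

M: e_1·(1) + e_2·(0) + e_3·(0) + e_4·(1) + e_5·(1) + e_6·(1) = 0
L: e_1·(2) + e_2·(1) + e_3·(0) + e_4·(0) + e_5·(2) + e_6·(0) = 0
T: e_1·(-2) + e_2·(-1) + e_3·(0) + e_4·(-2) + e_5·(-3) + e_6·(-3) = 0
Θ: e_1·(-1) + e_2·(0) + e_3·(0) + e_4·(0) + e_5·(0) + e_6·(-1) = 0
N: e_1·(-1) + e_2·(0) + e_3·(1) + e_4·(0) + e_5·(0) + e_6·(0) = 0
Solving this homogeneous linear system for the smallest-integer solution (first nonzero entry positive) gives (1, 4, 1, 3, -3, -1).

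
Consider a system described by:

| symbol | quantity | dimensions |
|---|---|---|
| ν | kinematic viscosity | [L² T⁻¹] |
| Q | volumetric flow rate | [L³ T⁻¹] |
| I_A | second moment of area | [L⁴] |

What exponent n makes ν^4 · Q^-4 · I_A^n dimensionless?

Balance the L exponent: (4)·n from I_A, plus 4·(2) − 4·(3) = -4 from the rest, must sum to zero.
4n − 4 = 0, so n = 1.

1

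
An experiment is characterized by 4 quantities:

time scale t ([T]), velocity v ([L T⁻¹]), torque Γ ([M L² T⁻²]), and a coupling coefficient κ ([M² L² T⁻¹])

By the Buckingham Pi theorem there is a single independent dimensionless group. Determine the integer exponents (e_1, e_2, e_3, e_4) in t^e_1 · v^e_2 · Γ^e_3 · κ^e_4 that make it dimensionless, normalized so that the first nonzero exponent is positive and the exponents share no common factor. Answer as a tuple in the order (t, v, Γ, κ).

M: e_1·(0) + e_2·(0) + e_3·(1) + e_4·(2) = 0
L: e_1·(0) + e_2·(1) + e_3·(2) + e_4·(2) = 0
T: e_1·(1) + e_2·(-1) + e_3·(-2) + e_4·(-1) = 0
Solving this homogeneous linear system for the smallest-integer solution (first nonzero entry positive) gives (1, -2, 2, -1).

(1, -2, 2, -1)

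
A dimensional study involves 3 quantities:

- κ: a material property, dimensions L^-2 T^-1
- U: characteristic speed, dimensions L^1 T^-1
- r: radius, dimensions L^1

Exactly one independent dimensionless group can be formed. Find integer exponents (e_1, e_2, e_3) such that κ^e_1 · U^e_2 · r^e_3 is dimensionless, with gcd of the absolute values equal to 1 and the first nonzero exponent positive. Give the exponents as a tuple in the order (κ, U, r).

(1, -1, 3)

L: e_1·(-2) + e_2·(1) + e_3·(1) = 0
T: e_1·(-1) + e_2·(-1) + e_3·(0) = 0
Solving this homogeneous linear system for the smallest-integer solution (first nonzero entry positive) gives (1, -1, 3).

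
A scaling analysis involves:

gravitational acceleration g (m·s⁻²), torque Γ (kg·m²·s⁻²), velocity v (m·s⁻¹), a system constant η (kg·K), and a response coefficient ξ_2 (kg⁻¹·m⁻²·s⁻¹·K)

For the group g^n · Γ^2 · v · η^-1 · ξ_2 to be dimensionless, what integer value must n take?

-3

Balance the L exponent: (1)·n from g, plus 2·(2) + (1) − (0) + (-2) = 3 from the rest, must sum to zero.
n + 3 = 0, so n = -3.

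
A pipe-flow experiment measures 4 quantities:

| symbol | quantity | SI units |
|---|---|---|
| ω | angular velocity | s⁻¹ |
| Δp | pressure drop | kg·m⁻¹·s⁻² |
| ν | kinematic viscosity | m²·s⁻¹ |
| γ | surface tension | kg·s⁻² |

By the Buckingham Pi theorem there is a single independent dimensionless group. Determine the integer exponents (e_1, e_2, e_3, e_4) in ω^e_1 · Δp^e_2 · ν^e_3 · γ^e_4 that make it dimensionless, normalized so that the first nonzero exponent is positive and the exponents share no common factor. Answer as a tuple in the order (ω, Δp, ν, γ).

(1, -2, -1, 2)

M: e_1·(0) + e_2·(1) + e_3·(0) + e_4·(1) = 0
L: e_1·(0) + e_2·(-1) + e_3·(2) + e_4·(0) = 0
T: e_1·(-1) + e_2·(-2) + e_3·(-1) + e_4·(-2) = 0
Solving this homogeneous linear system for the smallest-integer solution (first nonzero entry positive) gives (1, -2, -1, 2).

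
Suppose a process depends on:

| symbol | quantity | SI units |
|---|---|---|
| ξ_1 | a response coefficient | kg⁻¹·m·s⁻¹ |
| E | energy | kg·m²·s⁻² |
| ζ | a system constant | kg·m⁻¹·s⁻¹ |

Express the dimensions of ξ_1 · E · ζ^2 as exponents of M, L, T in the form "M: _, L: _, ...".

Collect each base-dimension exponent across the product:
  M: (-1) + (1) + 2·(1) = 2
  L: (1) + (2) + 2·(-1) = 1
  T: (-1) + (-2) + 2·(-1) = -5
So the dimensions are [M² L T⁻⁵].

M: 2, L: 1, T: -5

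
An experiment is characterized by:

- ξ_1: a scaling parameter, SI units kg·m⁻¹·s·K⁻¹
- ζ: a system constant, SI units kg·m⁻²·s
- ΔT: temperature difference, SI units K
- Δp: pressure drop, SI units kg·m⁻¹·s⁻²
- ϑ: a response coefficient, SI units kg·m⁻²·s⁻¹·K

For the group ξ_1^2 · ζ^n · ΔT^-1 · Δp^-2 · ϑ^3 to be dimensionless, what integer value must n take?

-3

Balance the M exponent: (1)·n from ζ, plus 2·(1) − (0) − 2·(1) + 3·(1) = 3 from the rest, must sum to zero.
n + 3 = 0, so n = -3.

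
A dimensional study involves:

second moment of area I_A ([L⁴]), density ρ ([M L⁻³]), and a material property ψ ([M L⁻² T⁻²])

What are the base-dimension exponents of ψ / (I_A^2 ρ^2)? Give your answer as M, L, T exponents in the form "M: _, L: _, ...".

M: -1, L: -4, T: -2

Collect each base-dimension exponent across the product:
  M: −2·(0) − 2·(1) + (1) = -1
  L: −2·(4) − 2·(-3) + (-2) = -4
  T: −2·(0) − 2·(0) + (-2) = -2
So the dimensions are [M⁻¹ L⁻⁴ T⁻²].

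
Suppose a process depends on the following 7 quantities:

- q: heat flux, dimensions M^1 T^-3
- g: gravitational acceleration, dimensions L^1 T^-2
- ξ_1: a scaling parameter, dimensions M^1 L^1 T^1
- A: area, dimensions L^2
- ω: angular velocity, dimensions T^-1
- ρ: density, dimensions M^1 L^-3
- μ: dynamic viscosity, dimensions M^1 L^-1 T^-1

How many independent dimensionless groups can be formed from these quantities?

4

There are 7 variables and 3 base dimensions (M, L, T).
The dimension matrix has rank 3.
Independent dimensionless groups: 7 − 3 = 4.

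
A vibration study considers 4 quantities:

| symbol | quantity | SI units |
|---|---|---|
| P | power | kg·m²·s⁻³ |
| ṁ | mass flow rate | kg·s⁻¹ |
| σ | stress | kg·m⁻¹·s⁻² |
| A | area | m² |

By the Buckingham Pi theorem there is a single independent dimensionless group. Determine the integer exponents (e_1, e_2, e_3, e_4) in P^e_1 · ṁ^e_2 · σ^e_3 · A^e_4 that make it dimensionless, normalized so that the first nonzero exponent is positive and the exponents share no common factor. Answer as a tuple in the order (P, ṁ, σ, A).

M: e_1·(1) + e_2·(1) + e_3·(1) + e_4·(0) = 0
L: e_1·(2) + e_2·(0) + e_3·(-1) + e_4·(2) = 0
T: e_1·(-3) + e_2·(-1) + e_3·(-2) + e_4·(0) = 0
Solving this homogeneous linear system for the smallest-integer solution (first nonzero entry positive) gives (1, 1, -2, -2).

(1, 1, -2, -2)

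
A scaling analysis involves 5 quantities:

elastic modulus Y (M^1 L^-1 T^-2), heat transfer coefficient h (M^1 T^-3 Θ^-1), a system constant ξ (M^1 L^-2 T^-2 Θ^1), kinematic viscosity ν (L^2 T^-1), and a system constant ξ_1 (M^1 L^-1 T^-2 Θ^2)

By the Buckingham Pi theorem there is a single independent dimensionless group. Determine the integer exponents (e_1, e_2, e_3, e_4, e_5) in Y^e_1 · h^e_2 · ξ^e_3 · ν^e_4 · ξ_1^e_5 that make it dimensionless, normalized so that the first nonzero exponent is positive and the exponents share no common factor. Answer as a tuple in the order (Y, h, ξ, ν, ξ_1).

(1, -1, 1, 1, -1)

M: e_1·(1) + e_2·(1) + e_3·(1) + e_4·(0) + e_5·(1) = 0
L: e_1·(-1) + e_2·(0) + e_3·(-2) + e_4·(2) + e_5·(-1) = 0
T: e_1·(-2) + e_2·(-3) + e_3·(-2) + e_4·(-1) + e_5·(-2) = 0
Θ: e_1·(0) + e_2·(-1) + e_3·(1) + e_4·(0) + e_5·(2) = 0
Solving this homogeneous linear system for the smallest-integer solution (first nonzero entry positive) gives (1, -1, 1, 1, -1).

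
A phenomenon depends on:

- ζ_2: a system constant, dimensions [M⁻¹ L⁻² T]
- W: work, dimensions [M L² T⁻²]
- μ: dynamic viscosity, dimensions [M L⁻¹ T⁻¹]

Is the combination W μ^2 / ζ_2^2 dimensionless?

no

Sum the exponent of each base dimension across the product:
  M: −2·[ζ_2]_M + [W]_M + 2·[μ]_M = −2·(-1) + (1) + 2·(1) = 5
  L: −2·[ζ_2]_L + [W]_L + 2·[μ]_L = −2·(-2) + (2) + 2·(-1) = 4
  T: −2·[ζ_2]_T + [W]_T + 2·[μ]_T = −2·(1) + (-2) + 2·(-1) = -6
Net dimensions [M⁵ L⁴ T⁻⁶] ≠ [1] — not dimensionless.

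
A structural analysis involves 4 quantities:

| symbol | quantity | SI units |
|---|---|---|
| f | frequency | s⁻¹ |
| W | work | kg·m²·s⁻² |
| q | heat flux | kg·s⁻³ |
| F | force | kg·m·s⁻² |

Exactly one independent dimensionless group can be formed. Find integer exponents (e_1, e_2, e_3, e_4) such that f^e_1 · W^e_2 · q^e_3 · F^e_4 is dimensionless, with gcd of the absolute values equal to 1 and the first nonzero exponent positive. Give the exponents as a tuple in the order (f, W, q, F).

(1, -1, -1, 2)

M: e_1·(0) + e_2·(1) + e_3·(1) + e_4·(1) = 0
L: e_1·(0) + e_2·(2) + e_3·(0) + e_4·(1) = 0
T: e_1·(-1) + e_2·(-2) + e_3·(-3) + e_4·(-2) = 0
Solving this homogeneous linear system for the smallest-integer solution (first nonzero entry positive) gives (1, -1, -1, 2).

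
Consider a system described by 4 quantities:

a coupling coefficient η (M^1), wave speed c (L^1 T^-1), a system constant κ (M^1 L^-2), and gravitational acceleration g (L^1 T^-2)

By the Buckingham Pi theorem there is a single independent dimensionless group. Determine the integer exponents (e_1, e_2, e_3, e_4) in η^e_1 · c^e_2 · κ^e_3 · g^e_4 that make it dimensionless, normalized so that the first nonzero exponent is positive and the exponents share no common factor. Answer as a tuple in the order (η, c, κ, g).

(1, -4, -1, 2)

M: e_1·(1) + e_2·(0) + e_3·(1) + e_4·(0) = 0
L: e_1·(0) + e_2·(1) + e_3·(-2) + e_4·(1) = 0
T: e_1·(0) + e_2·(-1) + e_3·(0) + e_4·(-2) = 0
Solving this homogeneous linear system for the smallest-integer solution (first nonzero entry positive) gives (1, -4, -1, 2).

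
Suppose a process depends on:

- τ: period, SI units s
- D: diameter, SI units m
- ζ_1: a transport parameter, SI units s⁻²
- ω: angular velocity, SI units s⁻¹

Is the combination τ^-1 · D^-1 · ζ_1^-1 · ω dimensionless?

Sum the exponent of each base dimension across the product:
  L: −[τ]_L − [D]_L − [ζ_1]_L + [ω]_L = −(0) − (1) − (0) + (0) = -1
  T: −[τ]_T − [D]_T − [ζ_1]_T + [ω]_T = −(1) − (0) − (-2) + (-1) = 0
Net dimensions [L⁻¹] ≠ [1] — not dimensionless.

no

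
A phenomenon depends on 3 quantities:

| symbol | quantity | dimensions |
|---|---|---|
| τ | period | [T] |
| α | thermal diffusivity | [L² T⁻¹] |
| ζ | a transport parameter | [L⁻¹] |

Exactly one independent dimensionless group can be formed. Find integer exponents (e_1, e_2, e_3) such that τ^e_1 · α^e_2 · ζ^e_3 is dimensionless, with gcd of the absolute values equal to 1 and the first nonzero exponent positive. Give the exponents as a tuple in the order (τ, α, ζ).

(1, 1, 2)

L: e_1·(0) + e_2·(2) + e_3·(-1) = 0
T: e_1·(1) + e_2·(-1) + e_3·(0) = 0
Solving this homogeneous linear system for the smallest-integer solution (first nonzero entry positive) gives (1, 1, 2).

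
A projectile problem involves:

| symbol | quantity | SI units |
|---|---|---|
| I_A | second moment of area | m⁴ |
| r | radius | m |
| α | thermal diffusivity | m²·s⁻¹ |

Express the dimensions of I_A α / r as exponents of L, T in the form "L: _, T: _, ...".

L: 5, T: -1

Collect each base-dimension exponent across the product:
  L: (4) − (1) + (2) = 5
  T: (0) − (0) + (-1) = -1
So the dimensions are [L⁵ T⁻¹].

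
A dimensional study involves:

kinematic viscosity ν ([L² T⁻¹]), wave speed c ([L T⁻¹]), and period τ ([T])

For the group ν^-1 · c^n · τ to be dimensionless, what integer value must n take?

Balance the L exponent: (1)·n from c, plus −(2) + (0) = -2 from the rest, must sum to zero.
n − 2 = 0, so n = 2.

2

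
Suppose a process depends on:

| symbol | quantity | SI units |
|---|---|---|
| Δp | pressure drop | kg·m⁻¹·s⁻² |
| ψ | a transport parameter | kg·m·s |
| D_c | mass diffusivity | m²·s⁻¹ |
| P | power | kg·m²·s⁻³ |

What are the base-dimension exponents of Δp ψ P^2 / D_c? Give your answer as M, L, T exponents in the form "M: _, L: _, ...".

Collect each base-dimension exponent across the product:
  M: (1) + (1) − (0) + 2·(1) = 4
  L: (-1) + (1) − (2) + 2·(2) = 2
  T: (-2) + (1) − (-1) + 2·(-3) = -6
So the dimensions are [M⁴ L² T⁻⁶].

M: 4, L: 2, T: -6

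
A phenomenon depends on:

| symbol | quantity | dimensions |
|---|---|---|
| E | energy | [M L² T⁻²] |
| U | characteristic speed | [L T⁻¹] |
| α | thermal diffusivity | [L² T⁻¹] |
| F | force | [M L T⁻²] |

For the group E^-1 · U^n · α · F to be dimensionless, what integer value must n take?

Balance the L exponent: (1)·n from U, plus −(2) + (2) + (1) = 1 from the rest, must sum to zero.
n + 1 = 0, so n = -1.

-1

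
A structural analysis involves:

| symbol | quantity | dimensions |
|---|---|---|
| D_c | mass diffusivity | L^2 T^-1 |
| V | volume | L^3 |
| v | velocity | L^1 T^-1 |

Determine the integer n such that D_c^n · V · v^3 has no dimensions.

-3

Balance the L exponent: (2)·n from D_c, plus (3) + 3·(1) = 6 from the rest, must sum to zero.
2n + 6 = 0, so n = -3.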